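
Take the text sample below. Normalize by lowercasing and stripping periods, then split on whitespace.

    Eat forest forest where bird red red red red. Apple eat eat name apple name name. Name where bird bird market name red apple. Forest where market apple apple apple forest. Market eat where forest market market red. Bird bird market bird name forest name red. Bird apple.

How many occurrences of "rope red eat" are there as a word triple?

0

Scanning the 46 overlapping trigram windows for "rope red eat":
  (none found)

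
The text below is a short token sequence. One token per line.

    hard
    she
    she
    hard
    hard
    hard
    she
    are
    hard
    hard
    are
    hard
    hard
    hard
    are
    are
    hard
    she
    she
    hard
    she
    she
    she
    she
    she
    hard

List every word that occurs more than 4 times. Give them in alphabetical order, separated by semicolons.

hard; she

Unigram counts meeting the condition (more than 4 times):
  hard: 12
  she: 10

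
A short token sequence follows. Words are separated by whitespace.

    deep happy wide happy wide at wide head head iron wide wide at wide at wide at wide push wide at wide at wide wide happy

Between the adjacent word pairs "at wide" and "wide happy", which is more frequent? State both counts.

"at wide" (6 vs 2)

"at wide": 6 occurrences
"wide happy": 2 occurrences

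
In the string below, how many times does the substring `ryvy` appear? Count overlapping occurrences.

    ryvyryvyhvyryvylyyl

3

Sliding a length-4 window over the 19 characters (16 positions):
  position 1–4: ryvy
  position 5–8: ryvy
  position 12–15: ryvy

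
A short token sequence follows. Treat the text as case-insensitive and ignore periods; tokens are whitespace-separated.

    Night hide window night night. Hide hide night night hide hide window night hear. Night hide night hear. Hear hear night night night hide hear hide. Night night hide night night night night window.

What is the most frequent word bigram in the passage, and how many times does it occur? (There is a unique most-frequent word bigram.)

"night night", 8 times

Bigram frequencies (highest first):
  night night: 8
  night hide: 6
  hide night: 4
  hide window: 2
  window night: 2
  hide hide: 2
  … (6 more, each ≤ 2)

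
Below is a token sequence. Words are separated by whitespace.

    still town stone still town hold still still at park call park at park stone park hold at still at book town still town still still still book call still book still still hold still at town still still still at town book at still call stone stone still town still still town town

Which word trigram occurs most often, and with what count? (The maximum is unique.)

Trigram frequencies (highest first):
  town still still: 3
  stone still town: 2
  still still at: 2
  still town still: 2
  still still still: 2
  still at town: 2
  … (39 more, each ≤ 1)

"town still still", 3 times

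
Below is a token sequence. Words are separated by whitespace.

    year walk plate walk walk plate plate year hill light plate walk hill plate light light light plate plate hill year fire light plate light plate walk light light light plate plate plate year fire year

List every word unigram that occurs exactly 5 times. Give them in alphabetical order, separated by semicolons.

Unigram counts meeting the condition (exactly 5 times):
  walk: 5
  year: 5

walk; year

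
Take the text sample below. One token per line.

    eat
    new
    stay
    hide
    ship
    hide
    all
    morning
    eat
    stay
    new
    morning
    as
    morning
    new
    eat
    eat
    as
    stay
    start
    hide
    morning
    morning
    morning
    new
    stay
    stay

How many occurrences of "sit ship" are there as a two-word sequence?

0

Scanning the 26 overlapping bigram windows for "sit ship":
  (none found)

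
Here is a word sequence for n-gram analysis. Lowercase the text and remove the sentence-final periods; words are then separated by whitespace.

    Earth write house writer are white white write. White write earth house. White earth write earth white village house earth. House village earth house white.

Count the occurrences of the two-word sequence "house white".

2

Scanning the 24 overlapping bigram windows for "house white":
  position 12–13: house white
  position 24–25: house white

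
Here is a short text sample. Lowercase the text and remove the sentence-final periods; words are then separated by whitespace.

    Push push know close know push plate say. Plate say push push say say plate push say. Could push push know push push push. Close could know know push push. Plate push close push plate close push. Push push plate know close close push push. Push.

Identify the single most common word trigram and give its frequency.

"push push push", 3 times

Trigram frequencies (highest first):
  push push push: 3
  push push know: 2
  know push push: 2
  push push plate: 2
  close push push: 2
  push know close: 1
  … (32 more, each ≤ 1)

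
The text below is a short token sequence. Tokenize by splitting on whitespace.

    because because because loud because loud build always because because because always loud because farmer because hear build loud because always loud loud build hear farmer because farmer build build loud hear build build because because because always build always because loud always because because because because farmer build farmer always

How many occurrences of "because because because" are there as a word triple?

5

Scanning the 49 overlapping trigram windows for "because because because":
  position 1–3: because because because
  position 9–11: because because because
  position 35–37: because because because
  position 44–46: because because because
  position 45–47: because because because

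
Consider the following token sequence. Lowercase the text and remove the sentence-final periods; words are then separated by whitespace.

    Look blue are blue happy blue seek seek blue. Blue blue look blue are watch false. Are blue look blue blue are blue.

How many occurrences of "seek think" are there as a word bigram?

Scanning the 22 overlapping bigram windows for "seek think":
  (none found)

0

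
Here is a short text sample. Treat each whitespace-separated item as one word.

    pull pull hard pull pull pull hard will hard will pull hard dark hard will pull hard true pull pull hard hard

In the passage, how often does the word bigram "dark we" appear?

Scanning the 21 overlapping bigram windows for "dark we":
  (none found)

0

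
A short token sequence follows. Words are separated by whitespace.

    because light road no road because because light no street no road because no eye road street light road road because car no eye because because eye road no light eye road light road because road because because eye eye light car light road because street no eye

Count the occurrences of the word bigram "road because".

6

Scanning the 47 overlapping bigram windows for "road because":
  position 5–6: road because
  position 12–13: road because
  position 20–21: road because
  position 34–35: road because
  position 36–37: road because
  position 44–45: road because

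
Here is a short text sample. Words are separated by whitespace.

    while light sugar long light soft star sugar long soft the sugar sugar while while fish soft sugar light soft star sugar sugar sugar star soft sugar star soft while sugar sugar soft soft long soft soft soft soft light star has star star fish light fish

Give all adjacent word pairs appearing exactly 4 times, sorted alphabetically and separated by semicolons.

Bigram counts meeting the condition (exactly 4 times):
  soft soft: 4
  sugar sugar: 4

soft soft; sugar sugar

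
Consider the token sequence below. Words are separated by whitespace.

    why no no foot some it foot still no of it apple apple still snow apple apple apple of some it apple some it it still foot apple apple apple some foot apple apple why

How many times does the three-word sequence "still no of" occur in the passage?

1

Scanning the 33 overlapping trigram windows for "still no of":
  position 8–10: still no of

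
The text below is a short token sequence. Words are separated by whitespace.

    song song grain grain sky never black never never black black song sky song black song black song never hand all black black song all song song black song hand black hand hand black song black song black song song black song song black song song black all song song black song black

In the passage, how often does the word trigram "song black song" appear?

Scanning the 51 overlapping trigram windows for "song black song":
  position 14–16: song black song
  position 16–18: song black song
  position 27–29: song black song
  position 35–37: song black song
  position 37–39: song black song
  position 40–42: song black song
  position 43–45: song black song
  position 50–52: song black song

8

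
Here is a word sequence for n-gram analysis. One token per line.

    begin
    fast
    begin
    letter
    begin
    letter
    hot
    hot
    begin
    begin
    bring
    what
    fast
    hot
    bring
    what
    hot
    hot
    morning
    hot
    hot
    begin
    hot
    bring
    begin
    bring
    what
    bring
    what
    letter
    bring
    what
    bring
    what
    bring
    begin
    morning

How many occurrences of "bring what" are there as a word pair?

6

Scanning the 36 overlapping bigram windows for "bring what":
  position 11–12: bring what
  position 15–16: bring what
  position 26–27: bring what
  position 28–29: bring what
  position 31–32: bring what
  position 33–34: bring what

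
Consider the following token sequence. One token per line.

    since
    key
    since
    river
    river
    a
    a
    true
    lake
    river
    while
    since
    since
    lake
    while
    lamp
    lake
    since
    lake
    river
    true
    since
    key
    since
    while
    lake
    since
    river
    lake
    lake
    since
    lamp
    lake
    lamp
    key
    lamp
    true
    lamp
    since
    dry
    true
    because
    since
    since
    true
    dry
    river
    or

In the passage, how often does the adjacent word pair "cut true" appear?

Scanning the 47 overlapping bigram windows for "cut true":
  (none found)

0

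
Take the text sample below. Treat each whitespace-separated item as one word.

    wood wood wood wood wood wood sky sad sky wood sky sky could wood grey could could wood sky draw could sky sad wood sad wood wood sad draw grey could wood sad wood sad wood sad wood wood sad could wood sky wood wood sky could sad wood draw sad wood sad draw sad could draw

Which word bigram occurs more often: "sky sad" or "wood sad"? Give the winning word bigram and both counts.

"wood sad" (7 vs 2)

"sky sad": 2 occurrences
"wood sad": 7 occurrences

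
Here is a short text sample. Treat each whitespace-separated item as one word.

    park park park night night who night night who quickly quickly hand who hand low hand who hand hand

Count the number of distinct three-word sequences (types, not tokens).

19 tokens → 17 trigram windows in total.
Repeated trigrams (each contributes count−1 duplicates):
  hand who hand: 2
  night night who: 2
2 duplicate windows → 17 − 2 = 15 distinct.

15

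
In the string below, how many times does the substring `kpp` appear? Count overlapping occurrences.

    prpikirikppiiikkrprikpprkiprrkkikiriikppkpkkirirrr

Sliding a length-3 window over the 50 characters (48 positions):
  position 9–11: kpp
  position 21–23: kpp
  position 38–40: kpp

3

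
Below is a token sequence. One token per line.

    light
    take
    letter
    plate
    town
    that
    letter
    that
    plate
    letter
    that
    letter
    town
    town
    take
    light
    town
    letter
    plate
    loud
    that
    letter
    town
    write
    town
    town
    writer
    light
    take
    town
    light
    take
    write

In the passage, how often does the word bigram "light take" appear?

Scanning the 32 overlapping bigram windows for "light take":
  position 1–2: light take
  position 28–29: light take
  position 31–32: light take

3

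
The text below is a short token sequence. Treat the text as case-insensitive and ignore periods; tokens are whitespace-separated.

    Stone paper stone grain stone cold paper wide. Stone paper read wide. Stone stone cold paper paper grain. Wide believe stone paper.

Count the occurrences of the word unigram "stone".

Scanning the 22 tokens for "stone":
  position 1: stone
  position 3: stone
  position 5: stone
  position 9: stone
  position 13: stone
  position 14: stone
  position 21: stone

7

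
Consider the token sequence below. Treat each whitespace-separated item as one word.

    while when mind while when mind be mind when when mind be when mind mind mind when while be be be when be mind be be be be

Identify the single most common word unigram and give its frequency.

Unigram frequencies (highest first):
  be: 10
  mind: 8
  when: 7
  while: 3

"be", 10 times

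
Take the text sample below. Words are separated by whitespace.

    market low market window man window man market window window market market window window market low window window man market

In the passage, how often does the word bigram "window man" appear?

3

Scanning the 19 overlapping bigram windows for "window man":
  position 4–5: window man
  position 6–7: window man
  position 18–19: window man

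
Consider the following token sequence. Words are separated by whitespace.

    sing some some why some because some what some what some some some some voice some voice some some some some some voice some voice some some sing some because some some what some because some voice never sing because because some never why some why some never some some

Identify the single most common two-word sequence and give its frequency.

Bigram frequencies (highest first):
  some some: 11
  some voice: 5
  because some: 4
  voice some: 4
  why some: 3
  some because: 3
  … (12 more, each ≤ 3)

"some some", 11 times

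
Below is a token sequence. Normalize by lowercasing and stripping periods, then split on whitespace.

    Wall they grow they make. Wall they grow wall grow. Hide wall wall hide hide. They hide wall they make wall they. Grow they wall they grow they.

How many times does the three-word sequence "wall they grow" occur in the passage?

Scanning the 26 overlapping trigram windows for "wall they grow":
  position 1–3: wall they grow
  position 6–8: wall they grow
  position 21–23: wall they grow
  position 25–27: wall they grow

4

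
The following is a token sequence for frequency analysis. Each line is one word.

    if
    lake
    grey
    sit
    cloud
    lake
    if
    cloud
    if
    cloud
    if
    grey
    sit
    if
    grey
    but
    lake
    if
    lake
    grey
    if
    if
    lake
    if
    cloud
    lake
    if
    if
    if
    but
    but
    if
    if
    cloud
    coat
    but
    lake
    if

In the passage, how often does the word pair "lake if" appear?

Scanning the 37 overlapping bigram windows for "lake if":
  position 6–7: lake if
  position 17–18: lake if
  position 23–24: lake if
  position 26–27: lake if
  position 37–38: lake if

5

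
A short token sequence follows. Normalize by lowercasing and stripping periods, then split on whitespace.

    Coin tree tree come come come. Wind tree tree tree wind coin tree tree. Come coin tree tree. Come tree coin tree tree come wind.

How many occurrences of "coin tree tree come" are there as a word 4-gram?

4

Scanning the 22 overlapping 4-gram windows for "coin tree tree come":
  position 1–4: coin tree tree come
  position 12–15: coin tree tree come
  position 16–19: coin tree tree come
  position 21–24: coin tree tree come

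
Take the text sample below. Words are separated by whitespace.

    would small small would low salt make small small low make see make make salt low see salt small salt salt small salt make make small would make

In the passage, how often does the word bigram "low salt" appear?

1

Scanning the 27 overlapping bigram windows for "low salt":
  position 5–6: low salt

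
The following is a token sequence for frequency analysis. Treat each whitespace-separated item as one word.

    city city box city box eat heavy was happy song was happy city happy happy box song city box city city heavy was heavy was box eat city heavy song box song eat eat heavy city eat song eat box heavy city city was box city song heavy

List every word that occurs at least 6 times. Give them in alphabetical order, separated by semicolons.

box; city; eat; heavy; song

Unigram counts meeting the condition (at least 6 times):
  box: 8
  city: 12
  eat: 6
  heavy: 7
  song: 6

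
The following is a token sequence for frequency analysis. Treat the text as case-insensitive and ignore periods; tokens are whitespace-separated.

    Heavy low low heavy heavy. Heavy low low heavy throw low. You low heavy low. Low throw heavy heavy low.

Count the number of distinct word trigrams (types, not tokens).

20 tokens → 18 trigram windows in total.
Repeated trigrams (each contributes count−1 duplicates):
  heavy low low: 3
  heavy heavy low: 2
  low low heavy: 2
4 duplicate windows → 18 − 4 = 14 distinct.

14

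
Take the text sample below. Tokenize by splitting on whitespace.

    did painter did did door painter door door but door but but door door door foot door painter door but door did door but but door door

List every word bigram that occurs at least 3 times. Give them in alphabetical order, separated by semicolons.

Bigram counts meeting the condition (at least 3 times):
  but door: 4
  door but: 4
  door door: 4

but door; door but; door door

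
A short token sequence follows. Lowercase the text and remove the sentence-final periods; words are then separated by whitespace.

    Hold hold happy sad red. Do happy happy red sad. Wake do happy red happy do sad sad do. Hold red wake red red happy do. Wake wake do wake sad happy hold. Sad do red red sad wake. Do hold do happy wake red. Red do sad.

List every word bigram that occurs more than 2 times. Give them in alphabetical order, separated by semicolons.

Bigram counts meeting the condition (more than 2 times):
  do happy: 3
  red red: 3
  wake do: 3

do happy; red red; wake do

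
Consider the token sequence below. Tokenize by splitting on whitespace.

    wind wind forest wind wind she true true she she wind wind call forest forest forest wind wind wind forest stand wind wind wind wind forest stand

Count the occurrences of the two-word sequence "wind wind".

8

Scanning the 26 overlapping bigram windows for "wind wind":
  position 1–2: wind wind
  position 4–5: wind wind
  position 11–12: wind wind
  position 17–18: wind wind
  position 18–19: wind wind
  position 22–23: wind wind
  position 23–24: wind wind
  position 24–25: wind wind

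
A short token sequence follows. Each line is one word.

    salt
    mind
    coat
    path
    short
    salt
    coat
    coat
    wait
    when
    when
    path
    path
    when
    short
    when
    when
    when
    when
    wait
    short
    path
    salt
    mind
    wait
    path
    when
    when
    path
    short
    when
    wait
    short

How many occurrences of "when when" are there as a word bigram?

5

Scanning the 32 overlapping bigram windows for "when when":
  position 10–11: when when
  position 16–17: when when
  position 17–18: when when
  position 18–19: when when
  position 27–28: when when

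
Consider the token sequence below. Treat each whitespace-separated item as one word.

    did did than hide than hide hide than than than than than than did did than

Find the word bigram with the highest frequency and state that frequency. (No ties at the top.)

Bigram frequencies (highest first):
  than than: 5
  did did: 2
  did than: 2
  than hide: 2
  hide than: 2
  hide hide: 1
  … (1 more, each ≤ 1)

"than than", 5 times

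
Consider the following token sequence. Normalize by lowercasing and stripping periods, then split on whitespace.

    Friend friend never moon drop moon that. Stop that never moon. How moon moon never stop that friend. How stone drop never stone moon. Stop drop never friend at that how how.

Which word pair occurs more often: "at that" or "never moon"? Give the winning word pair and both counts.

"never moon" (2 vs 1)

"at that": 1 occurrence
"never moon": 2 occurrences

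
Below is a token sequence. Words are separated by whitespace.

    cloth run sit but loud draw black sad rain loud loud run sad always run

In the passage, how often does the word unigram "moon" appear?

Scanning the 15 tokens for "moon":
  (none found)

0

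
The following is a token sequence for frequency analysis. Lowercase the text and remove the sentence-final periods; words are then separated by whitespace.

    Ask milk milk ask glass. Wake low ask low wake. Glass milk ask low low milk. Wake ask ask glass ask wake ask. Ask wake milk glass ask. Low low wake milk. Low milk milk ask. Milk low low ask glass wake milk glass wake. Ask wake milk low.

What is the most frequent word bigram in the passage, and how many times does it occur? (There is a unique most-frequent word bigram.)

"wake milk", 4 times

Bigram frequencies (highest first):
  wake milk: 4
  milk ask: 3
  ask glass: 3
  glass wake: 3
  ask low: 3
  low low: 3
  … (15 more, each ≤ 3)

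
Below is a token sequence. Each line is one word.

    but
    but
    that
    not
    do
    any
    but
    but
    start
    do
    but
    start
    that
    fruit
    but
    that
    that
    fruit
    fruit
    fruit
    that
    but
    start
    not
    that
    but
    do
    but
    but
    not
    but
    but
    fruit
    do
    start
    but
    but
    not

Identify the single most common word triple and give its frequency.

Trigram frequencies (highest first):
  but but not: 2
  but but that: 1
  but that not: 1
  that not do: 1
  not do any: 1
  do any but: 1
  … (29 more, each ≤ 1)

"but but not", 2 times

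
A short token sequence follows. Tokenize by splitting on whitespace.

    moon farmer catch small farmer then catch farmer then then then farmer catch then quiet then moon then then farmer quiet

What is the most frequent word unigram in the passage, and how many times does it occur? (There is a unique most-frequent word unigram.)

"then", 8 times

Unigram frequencies (highest first):
  then: 8
  farmer: 5
  catch: 3
  moon: 2
  quiet: 2
  small: 1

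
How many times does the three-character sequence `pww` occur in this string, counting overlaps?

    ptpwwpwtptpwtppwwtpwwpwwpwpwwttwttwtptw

5

Sliding a length-3 window over the 39 characters (37 positions):
  position 3–5: pww
  position 15–17: pww
  position 19–21: pww
  position 22–24: pww
  position 27–29: pww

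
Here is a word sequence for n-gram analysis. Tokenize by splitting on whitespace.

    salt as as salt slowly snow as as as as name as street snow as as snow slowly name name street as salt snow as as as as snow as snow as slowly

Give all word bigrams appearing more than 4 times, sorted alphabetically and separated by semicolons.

as as; snow as

Bigram counts meeting the condition (more than 4 times):
  as as: 8
  snow as: 5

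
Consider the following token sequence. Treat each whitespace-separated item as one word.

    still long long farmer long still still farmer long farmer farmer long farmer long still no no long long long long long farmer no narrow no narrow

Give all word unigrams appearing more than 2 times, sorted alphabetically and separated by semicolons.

Unigram counts meeting the condition (more than 2 times):
  farmer: 6
  long: 11
  no: 4
  still: 4

farmer; long; no; still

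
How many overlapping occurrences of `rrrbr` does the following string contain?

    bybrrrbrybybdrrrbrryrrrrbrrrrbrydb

4

Sliding a length-5 window over the 34 characters (30 positions):
  position 4–8: rrrbr
  position 14–18: rrrbr
  position 22–26: rrrbr
  position 27–31: rrrbr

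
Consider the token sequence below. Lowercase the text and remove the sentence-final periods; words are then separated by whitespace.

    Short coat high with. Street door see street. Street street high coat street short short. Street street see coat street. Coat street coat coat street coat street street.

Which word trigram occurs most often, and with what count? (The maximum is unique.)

Trigram frequencies (highest first):
  coat street coat: 3
  street coat street: 2
  short coat high: 1
  coat high with: 1
  high with street: 1
  with street door: 1
  … (17 more, each ≤ 1)

"coat street coat", 3 times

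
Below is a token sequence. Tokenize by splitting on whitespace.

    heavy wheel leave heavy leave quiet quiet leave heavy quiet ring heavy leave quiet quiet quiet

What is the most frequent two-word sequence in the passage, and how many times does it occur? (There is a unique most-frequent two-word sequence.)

Bigram frequencies (highest first):
  quiet quiet: 3
  leave heavy: 2
  heavy leave: 2
  leave quiet: 2
  heavy wheel: 1
  wheel leave: 1
  … (4 more, each ≤ 1)

"quiet quiet", 3 times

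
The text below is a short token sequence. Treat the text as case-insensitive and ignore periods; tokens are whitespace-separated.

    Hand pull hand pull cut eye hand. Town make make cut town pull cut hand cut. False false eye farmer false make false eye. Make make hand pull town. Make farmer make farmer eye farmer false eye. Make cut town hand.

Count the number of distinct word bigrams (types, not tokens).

41 tokens → 40 bigram windows in total.
Repeated bigrams (each contributes count−1 duplicates):
  false eye: 3
  hand pull: 3
  cut town: 2
  eye farmer: 2
  eye make: 2
  farmer false: 2
  make cut: 2
  make farmer: 2
  … (3 more repeated)
13 duplicate windows → 40 − 13 = 27 distinct.

27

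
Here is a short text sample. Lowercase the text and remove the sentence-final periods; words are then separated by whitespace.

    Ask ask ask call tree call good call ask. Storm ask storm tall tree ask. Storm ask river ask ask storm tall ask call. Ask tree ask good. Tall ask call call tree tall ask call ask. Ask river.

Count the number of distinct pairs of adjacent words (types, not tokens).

39 tokens → 38 bigram windows in total.
Repeated bigrams (each contributes count−1 duplicates):
  ask ask: 4
  ask call: 4
  ask storm: 4
  call ask: 3
  tall ask: 3
  ask river: 2
  call tree: 2
  storm ask: 2
  … (2 more repeated)
18 duplicate windows → 38 − 18 = 20 distinct.

20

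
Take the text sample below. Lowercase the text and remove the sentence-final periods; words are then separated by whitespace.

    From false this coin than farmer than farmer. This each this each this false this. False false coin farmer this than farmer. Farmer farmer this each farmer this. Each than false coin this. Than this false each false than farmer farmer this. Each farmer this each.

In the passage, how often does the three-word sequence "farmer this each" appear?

5

Scanning the 44 overlapping trigram windows for "farmer this each":
  position 8–10: farmer this each
  position 24–26: farmer this each
  position 27–29: farmer this each
  position 41–43: farmer this each
  position 44–46: farmer this each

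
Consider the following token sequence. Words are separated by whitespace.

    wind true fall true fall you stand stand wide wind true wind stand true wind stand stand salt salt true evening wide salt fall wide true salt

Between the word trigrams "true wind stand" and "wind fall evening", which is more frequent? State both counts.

"true wind stand": 2 occurrences
"wind fall evening": 0 occurrences

"true wind stand" (2 vs 0)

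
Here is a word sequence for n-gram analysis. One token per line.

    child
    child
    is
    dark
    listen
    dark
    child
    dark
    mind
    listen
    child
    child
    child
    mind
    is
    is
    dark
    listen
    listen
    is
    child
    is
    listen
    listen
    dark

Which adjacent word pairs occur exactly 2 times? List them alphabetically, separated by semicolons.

child is; dark listen; is dark; listen dark; listen listen

Bigram counts meeting the condition (exactly 2 times):
  child is: 2
  dark listen: 2
  is dark: 2
  listen dark: 2
  listen listen: 2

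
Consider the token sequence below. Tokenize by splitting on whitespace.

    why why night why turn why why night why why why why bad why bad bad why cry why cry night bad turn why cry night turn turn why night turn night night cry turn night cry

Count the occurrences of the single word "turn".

Scanning the 37 tokens for "turn":
  position 5: turn
  position 23: turn
  position 27: turn
  position 28: turn
  position 31: turn
  position 35: turn

6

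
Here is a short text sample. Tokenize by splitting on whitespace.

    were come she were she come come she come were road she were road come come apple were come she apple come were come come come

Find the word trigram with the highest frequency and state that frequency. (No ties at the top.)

Trigram frequencies (highest first):
  were come she: 2
  come she were: 1
  she were she: 1
  were she come: 1
  she come come: 1
  come come she: 1
  … (17 more, each ≤ 1)

"were come she", 2 times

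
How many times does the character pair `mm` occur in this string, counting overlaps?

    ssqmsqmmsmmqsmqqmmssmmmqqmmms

7

Sliding a length-2 window over the 29 characters (28 positions):
  position 7–8: mm
  position 10–11: mm
  position 17–18: mm
  position 21–22: mm
  position 22–23: mm
  position 26–27: mm
  position 27–28: mm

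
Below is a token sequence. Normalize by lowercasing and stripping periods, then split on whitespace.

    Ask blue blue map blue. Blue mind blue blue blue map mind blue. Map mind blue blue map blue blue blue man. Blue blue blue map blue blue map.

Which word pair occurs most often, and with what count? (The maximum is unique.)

"blue blue", 10 times

Bigram frequencies (highest first):
  blue blue: 10
  blue map: 6
  map blue: 3
  mind blue: 3
  map mind: 2
  ask blue: 1
  … (3 more, each ≤ 1)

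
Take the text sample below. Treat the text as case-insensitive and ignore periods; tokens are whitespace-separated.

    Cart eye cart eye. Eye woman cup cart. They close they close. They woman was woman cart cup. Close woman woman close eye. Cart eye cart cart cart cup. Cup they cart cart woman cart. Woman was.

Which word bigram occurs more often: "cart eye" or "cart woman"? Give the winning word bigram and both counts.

"cart eye" (3 vs 2)

"cart eye": 3 occurrences
"cart woman": 2 occurrences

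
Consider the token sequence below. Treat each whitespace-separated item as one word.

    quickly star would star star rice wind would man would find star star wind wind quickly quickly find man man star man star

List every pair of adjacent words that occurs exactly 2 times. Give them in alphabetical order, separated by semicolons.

Bigram counts meeting the condition (exactly 2 times):
  man star: 2
  star star: 2

man star; star star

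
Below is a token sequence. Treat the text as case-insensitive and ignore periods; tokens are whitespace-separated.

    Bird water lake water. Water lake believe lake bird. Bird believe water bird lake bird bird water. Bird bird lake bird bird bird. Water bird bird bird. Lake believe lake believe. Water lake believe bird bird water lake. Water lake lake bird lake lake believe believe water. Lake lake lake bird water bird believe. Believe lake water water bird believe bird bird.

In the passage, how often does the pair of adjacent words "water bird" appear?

5

Scanning the 61 overlapping bigram windows for "water bird":
  position 12–13: water bird
  position 17–18: water bird
  position 24–25: water bird
  position 52–53: water bird
  position 58–59: water bird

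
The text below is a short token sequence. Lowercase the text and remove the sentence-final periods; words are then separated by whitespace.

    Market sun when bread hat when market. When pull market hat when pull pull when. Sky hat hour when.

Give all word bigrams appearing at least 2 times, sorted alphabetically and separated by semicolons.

Bigram counts meeting the condition (at least 2 times):
  hat when: 2
  when pull: 2

hat when; when pull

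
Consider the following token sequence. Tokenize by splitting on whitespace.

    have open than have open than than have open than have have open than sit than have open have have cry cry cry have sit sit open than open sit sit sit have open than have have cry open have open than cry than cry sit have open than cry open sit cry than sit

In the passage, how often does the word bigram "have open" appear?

Scanning the 54 overlapping bigram windows for "have open":
  position 1–2: have open
  position 4–5: have open
  position 8–9: have open
  position 12–13: have open
  position 17–18: have open
  position 33–34: have open
  position 40–41: have open
  position 47–48: have open

8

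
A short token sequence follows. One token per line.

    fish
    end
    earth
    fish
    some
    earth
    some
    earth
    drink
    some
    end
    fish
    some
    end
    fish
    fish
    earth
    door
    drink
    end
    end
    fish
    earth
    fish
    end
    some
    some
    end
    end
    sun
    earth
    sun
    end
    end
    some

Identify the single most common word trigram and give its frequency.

"some end fish", 2 times

Trigram frequencies (highest first):
  some end fish: 2
  fish end earth: 1
  end earth fish: 1
  earth fish some: 1
  fish some earth: 1
  some earth some: 1
  … (26 more, each ≤ 1)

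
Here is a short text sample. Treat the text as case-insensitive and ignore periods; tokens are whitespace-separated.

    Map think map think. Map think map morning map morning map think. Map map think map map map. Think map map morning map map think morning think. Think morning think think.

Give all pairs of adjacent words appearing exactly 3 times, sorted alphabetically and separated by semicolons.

Bigram counts meeting the condition (exactly 3 times):
  map morning: 3
  morning map: 3

map morning; morning map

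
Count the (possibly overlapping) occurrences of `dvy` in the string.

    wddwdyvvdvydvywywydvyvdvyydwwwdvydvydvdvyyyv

7

Sliding a length-3 window over the 44 characters (42 positions):
  position 9–11: dvy
  position 12–14: dvy
  position 19–21: dvy
  position 23–25: dvy
  position 31–33: dvy
  position 34–36: dvy
  position 39–41: dvy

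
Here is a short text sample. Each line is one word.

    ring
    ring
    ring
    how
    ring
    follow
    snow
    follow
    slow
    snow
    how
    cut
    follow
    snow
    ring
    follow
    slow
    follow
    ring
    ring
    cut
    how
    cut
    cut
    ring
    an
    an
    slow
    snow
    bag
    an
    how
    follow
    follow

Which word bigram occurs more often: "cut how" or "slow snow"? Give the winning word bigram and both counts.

"cut how": 1 occurrence
"slow snow": 2 occurrences

"slow snow" (2 vs 1)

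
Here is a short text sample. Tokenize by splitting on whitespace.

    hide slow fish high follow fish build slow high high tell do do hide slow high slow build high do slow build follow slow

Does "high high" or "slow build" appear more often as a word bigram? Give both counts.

"slow build" (2 vs 1)

"high high": 1 occurrence
"slow build": 2 occurrences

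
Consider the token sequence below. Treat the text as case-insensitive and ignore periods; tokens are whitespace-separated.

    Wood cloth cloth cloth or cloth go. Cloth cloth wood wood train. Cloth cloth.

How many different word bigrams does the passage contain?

14 tokens → 13 bigram windows in total.
Repeated bigrams (each contributes count−1 duplicates):
  cloth cloth: 4
3 duplicate windows → 13 − 3 = 10 distinct.

10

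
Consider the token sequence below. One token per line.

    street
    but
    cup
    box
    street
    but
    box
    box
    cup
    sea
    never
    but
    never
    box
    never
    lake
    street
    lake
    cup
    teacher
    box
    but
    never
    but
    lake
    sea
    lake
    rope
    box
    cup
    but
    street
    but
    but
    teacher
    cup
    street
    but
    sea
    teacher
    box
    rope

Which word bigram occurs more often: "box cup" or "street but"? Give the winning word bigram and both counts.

"box cup": 2 occurrences
"street but": 4 occurrences

"street but" (4 vs 2)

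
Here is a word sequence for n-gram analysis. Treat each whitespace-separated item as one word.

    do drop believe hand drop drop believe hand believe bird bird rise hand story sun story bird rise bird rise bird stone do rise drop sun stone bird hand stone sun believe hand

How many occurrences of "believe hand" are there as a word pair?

3

Scanning the 32 overlapping bigram windows for "believe hand":
  position 3–4: believe hand
  position 7–8: believe hand
  position 32–33: believe hand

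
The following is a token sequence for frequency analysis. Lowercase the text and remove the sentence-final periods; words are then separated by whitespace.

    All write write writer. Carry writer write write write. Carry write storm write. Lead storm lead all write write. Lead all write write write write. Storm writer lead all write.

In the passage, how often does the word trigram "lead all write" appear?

3

Scanning the 28 overlapping trigram windows for "lead all write":
  position 16–18: lead all write
  position 20–22: lead all write
  position 28–30: lead all write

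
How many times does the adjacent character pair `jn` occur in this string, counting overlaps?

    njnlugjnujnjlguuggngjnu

Sliding a length-2 window over the 23 characters (22 positions):
  position 2–3: jn
  position 7–8: jn
  position 10–11: jn
  position 21–22: jn

4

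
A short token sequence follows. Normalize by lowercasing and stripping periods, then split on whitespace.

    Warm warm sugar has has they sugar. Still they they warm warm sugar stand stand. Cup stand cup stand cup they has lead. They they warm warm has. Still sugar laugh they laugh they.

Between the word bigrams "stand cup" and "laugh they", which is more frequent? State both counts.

"stand cup": 3 occurrences
"laugh they": 2 occurrences

"stand cup" (3 vs 2)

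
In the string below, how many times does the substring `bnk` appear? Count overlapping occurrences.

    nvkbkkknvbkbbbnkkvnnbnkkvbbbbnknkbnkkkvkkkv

Sliding a length-3 window over the 43 characters (41 positions):
  position 14–16: bnk
  position 21–23: bnk
  position 29–31: bnk
  position 34–36: bnk

4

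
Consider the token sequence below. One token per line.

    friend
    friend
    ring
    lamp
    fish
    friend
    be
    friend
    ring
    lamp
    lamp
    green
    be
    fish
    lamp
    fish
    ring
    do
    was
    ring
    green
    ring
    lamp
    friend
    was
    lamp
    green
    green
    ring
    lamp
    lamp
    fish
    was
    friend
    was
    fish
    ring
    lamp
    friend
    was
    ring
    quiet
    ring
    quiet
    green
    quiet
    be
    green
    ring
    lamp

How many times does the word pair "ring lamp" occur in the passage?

Scanning the 49 overlapping bigram windows for "ring lamp":
  position 3–4: ring lamp
  position 9–10: ring lamp
  position 22–23: ring lamp
  position 29–30: ring lamp
  position 37–38: ring lamp
  position 49–50: ring lamp

6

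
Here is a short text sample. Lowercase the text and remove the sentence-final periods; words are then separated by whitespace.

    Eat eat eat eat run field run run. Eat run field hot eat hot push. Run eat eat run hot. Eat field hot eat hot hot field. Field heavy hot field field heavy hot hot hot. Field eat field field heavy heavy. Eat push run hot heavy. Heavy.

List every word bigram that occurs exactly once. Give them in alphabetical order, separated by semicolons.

Bigram counts meeting the condition (exactly once):
  eat push: 1
  field eat: 1
  field run: 1
  heavy eat: 1
  hot heavy: 1
  hot push: 1
  run run: 1

eat push; field eat; field run; heavy eat; hot heavy; hot push; run run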